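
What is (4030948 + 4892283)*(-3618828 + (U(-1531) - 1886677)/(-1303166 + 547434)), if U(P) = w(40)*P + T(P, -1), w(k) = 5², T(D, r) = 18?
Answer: -12201903569222035211/377866 ≈ -3.2292e+13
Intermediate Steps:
w(k) = 25
U(P) = 18 + 25*P (U(P) = 25*P + 18 = 18 + 25*P)
(4030948 + 4892283)*(-3618828 + (U(-1531) - 1886677)/(-1303166 + 547434)) = (4030948 + 4892283)*(-3618828 + ((18 + 25*(-1531)) - 1886677)/(-1303166 + 547434)) = 8923231*(-3618828 + ((18 - 38275) - 1886677)/(-755732)) = 8923231*(-3618828 + (-38257 - 1886677)*(-1/755732)) = 8923231*(-3618828 - 1924934*(-1/755732)) = 8923231*(-3618828 + 962467/377866) = 8923231*(-1367431098581/377866) = -12201903569222035211/377866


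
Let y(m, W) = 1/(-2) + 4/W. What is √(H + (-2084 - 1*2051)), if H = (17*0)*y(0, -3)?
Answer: I*√4135 ≈ 64.304*I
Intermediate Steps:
y(m, W) = -½ + 4/W (y(m, W) = 1*(-½) + 4/W = -½ + 4/W)
H = 0 (H = (17*0)*((½)*(8 - 1*(-3))/(-3)) = 0*((½)*(-⅓)*(8 + 3)) = 0*((½)*(-⅓)*11) = 0*(-11/6) = 0)
√(H + (-2084 - 1*2051)) = √(0 + (-2084 - 1*2051)) = √(0 + (-2084 - 2051)) = √(0 - 4135) = √(-4135) = I*√4135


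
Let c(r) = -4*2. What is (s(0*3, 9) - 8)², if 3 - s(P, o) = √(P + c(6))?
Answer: 17 + 20*I*√2 ≈ 17.0 + 28.284*I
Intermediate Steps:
c(r) = -8
s(P, o) = 3 - √(-8 + P) (s(P, o) = 3 - √(P - 8) = 3 - √(-8 + P))
(s(0*3, 9) - 8)² = ((3 - √(-8 + 0*3)) - 8)² = ((3 - √(-8 + 0)) - 8)² = ((3 - √(-8)) - 8)² = ((3 - 2*I*√2) - 8)² = (-5 - 2*I*√2)²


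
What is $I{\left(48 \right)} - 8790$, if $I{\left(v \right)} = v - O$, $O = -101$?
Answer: $-8641$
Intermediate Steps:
$I{\left(v \right)} = 101 + v$ ($I{\left(v \right)} = v - -101 = v + 101 = 101 + v$)
$I{\left(48 \right)} - 8790 = \left(101 + 48\right) - 8790 = 149 - 8790 = -8641$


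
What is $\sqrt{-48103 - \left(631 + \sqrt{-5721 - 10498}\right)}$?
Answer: $\sqrt{-48734 - 7 i \sqrt{331}} \approx 0.2885 - 220.76 i$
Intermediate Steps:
$\sqrt{-48103 - \left(631 + \sqrt{-5721 - 10498}\right)} = \sqrt{-48103 - \left(631 + \sqrt{-16219}\right)} = \sqrt{-48103 - \left(631 + 7 i \sqrt{331}\right)} = \sqrt{-48734 - 7 i \sqrt{331}}$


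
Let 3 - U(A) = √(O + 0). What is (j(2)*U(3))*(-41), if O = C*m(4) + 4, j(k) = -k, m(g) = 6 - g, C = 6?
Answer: -82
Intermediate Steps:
O = 16 (O = 6*(6 - 1*4) + 4 = 6*(6 - 4) + 4 = 6*2 + 4 = 12 + 4 = 16)
U(A) = -1 (U(A) = 3 - √(16 + 0) = 3 - √16 = 3 - 1*4 = 3 - 4 = -1)
(j(2)*U(3))*(-41) = (-1*2*(-1))*(-41) = -2*(-1)*(-41) = 2*(-41) = -82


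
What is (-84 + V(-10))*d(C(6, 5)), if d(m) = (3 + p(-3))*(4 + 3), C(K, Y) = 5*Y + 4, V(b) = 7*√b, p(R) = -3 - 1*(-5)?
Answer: -2940 + 245*I*√10 ≈ -2940.0 + 774.76*I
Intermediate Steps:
p(R) = 2 (p(R) = -3 + 5 = 2)
C(K, Y) = 4 + 5*Y
d(m) = 35 (d(m) = (3 + 2)*(4 + 3) = 5*7 = 35)
(-84 + V(-10))*d(C(6, 5)) = (-84 + 7*√(-10))*35 = (-84 + 7*(I*√10))*35 = (-84 + 7*I*√10)*35 = -2940 + 245*I*√10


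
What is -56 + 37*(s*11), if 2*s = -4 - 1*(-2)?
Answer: -463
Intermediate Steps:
s = -1 (s = (-4 - 1*(-2))/2 = (-4 + 2)/2 = (½)*(-2) = -1)
-56 + 37*(s*11) = -56 + 37*(-1*11) = -56 + 37*(-11) = -56 - 407 = -463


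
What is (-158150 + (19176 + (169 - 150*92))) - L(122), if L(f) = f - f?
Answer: -152605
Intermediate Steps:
L(f) = 0
(-158150 + (19176 + (169 - 150*92))) - L(122) = (-158150 + (19176 + (169 - 150*92))) - 1*0 = (-158150 + (19176 + (169 - 13800))) + 0 = (-158150 + (19176 - 13631)) + 0 = (-158150 + 5545) + 0 = -152605 + 0 = -152605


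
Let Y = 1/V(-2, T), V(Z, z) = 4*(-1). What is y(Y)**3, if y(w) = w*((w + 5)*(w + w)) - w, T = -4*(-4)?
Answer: 19683/32768 ≈ 0.60068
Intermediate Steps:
T = 16
V(Z, z) = -4
Y = -1/4 (Y = 1/(-4) = -1/4 ≈ -0.25000)
y(w) = -w + 2*w**2*(5 + w) (y(w) = w*((5 + w)*(2*w)) - w = w*(2*w*(5 + w)) - w = 2*w**2*(5 + w) - w = -w + 2*w**2*(5 + w))
y(Y)**3 = (-(-1 + 2*(-1/4)**2 + 10*(-1/4))/4)**3 = (-(-1 + 2*(1/16) - 5/2)/4)**3 = (-(-1 + 1/8 - 5/2)/4)**3 = (-1/4*(-27/8))**3 = (27/32)**3 = 19683/32768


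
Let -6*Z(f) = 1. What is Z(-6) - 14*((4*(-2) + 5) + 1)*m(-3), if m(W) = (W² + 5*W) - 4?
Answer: -1681/6 ≈ -280.17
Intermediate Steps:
m(W) = -4 + W² + 5*W
Z(f) = -⅙ (Z(f) = -⅙*1 = -⅙)
Z(-6) - 14*((4*(-2) + 5) + 1)*m(-3) = -⅙ - 14*((4*(-2) + 5) + 1)*(-4 + (-3)² + 5*(-3)) = -⅙ - 14*((-8 + 5) + 1)*(-4 + 9 - 15) = -⅙ - 14*(-3 + 1)*(-10) = -⅙ - (-28)*(-10) = -⅙ - 14*20 = -⅙ - 280 = -1681/6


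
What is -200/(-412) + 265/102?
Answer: 32395/10506 ≈ 3.0835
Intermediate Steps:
-200/(-412) + 265/102 = -200*(-1/412) + 265*(1/102) = 50/103 + 265/102 = 32395/10506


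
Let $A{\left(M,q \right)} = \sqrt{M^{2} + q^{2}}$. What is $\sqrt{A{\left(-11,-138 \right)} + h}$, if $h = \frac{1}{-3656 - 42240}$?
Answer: $\frac{\sqrt{-11474 + 526610704 \sqrt{19165}}}{22948} \approx 11.766$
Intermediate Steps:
$h = - \frac{1}{45896}$ ($h = \frac{1}{-45896} = - \frac{1}{45896} \approx -2.1788 \cdot 10^{-5}$)
$\sqrt{A{\left(-11,-138 \right)} + h} = \sqrt{\sqrt{\left(-11\right)^{2} + \left(-138\right)^{2}} - \frac{1}{45896}} = \sqrt{\sqrt{121 + 19044} - \frac{1}{45896}} = \sqrt{\sqrt{19165} - \frac{1}{45896}} = \sqrt{- \frac{1}{45896} + \sqrt{19165}}$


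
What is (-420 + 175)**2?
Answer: 60025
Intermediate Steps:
(-420 + 175)**2 = (-245)**2 = 60025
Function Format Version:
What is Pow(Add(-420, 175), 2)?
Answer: 60025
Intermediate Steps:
Pow(Add(-420, 175), 2) = Pow(-245, 2) = 60025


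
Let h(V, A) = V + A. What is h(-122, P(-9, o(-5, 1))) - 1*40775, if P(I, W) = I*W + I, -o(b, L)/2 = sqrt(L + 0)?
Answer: -40888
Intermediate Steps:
o(b, L) = -2*sqrt(L) (o(b, L) = -2*sqrt(L + 0) = -2*sqrt(L))
P(I, W) = I + I*W
h(V, A) = A + V
h(-122, P(-9, o(-5, 1))) - 1*40775 = (-9*(1 - 2*sqrt(1)) - 122) - 1*40775 = (-9*(1 - 2*1) - 122) - 40775 = (-9*(1 - 2) - 122) - 40775 = (-9*(-1) - 122) - 40775 = (9 - 122) - 40775 = -113 - 40775 = -40888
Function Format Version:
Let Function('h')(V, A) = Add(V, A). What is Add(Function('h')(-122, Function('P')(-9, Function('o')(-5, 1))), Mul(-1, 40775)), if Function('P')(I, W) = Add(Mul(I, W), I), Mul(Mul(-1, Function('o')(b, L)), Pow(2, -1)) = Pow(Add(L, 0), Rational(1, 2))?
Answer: -40888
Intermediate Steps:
Function('o')(b, L) = Mul(-2, Pow(L, Rational(1, 2))) (Function('o')(b, L) = Mul(-2, Pow(Add(L, 0), Rational(1, 2))) = Mul(-2, Pow(L, Rational(1, 2))))
Function('P')(I, W) = Add(I, Mul(I, W))
Function('h')(V, A) = Add(A, V)
Add(Function('h')(-122, Function('P')(-9, Function('o')(-5, 1))), Mul(-1, 40775)) = Add(Add(Mul(-9, Add(1, Mul(-2, Pow(1, Rational(1, 2))))), -122), Mul(-1, 40775)) = Add(Add(Mul(-9, Add(1, Mul(-2, 1))), -122), -40775) = Add(Add(Mul(-9, Add(1, -2)), -122), -40775) = Add(Add(Mul(-9, -1), -122), -40775) = Add(Add(9, -122), -40775) = Add(-113, -40775) = -40888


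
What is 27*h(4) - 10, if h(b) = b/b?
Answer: 17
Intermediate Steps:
h(b) = 1
27*h(4) - 10 = 27*1 - 10 = 27 - 10 = 17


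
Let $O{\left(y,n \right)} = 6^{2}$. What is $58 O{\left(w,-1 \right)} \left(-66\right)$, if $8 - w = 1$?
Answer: $-137808$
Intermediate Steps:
$w = 7$ ($w = 8 - 1 = 7$)
$O{\left(y,n \right)} = 36$
$58 O{\left(w,-1 \right)} \left(-66\right) = 58 \cdot 36 \left(-66\right) = 2088 \left(-66\right) = -137808$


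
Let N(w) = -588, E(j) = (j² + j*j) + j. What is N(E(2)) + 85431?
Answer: 84843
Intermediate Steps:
E(j) = j + 2*j² (E(j) = (j² + j²) + j = 2*j² + j = j + 2*j²)
N(E(2)) + 85431 = -588 + 85431 = 84843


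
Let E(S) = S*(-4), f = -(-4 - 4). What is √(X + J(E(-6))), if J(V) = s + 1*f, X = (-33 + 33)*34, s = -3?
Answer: √5 ≈ 2.2361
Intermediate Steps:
X = 0 (X = 0*34 = 0)
f = 8 (f = -1*(-8) = 8)
E(S) = -4*S
J(V) = 5 (J(V) = -3 + 1*8 = -3 + 8 = 5)
√(X + J(E(-6))) = √(0 + 5) = √5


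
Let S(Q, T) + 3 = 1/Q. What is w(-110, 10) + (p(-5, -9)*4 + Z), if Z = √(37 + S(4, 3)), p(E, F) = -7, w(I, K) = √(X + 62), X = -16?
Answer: -28 + √46 + √137/2 ≈ -15.365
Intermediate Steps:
w(I, K) = √46 (w(I, K) = √(-16 + 62) = √46)
S(Q, T) = -3 + 1/Q
Z = √137/2 (Z = √(37 + (-3 + 1/4)) = √(37 + (-3 + ¼)) = √(37 - 11/4) = √(137/4) = √137/2 ≈ 5.8523)
w(-110, 10) + (p(-5, -9)*4 + Z) = √46 + (-7*4 + √137/2) = √46 + (-28 + √137/2) = -28 + √46 + √137/2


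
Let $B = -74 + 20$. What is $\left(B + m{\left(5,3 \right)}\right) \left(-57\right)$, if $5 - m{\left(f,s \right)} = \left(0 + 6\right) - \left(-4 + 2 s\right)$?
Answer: $3021$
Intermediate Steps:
$m{\left(f,s \right)} = -5 + 2 s$ ($m{\left(f,s \right)} = 5 - \left(\left(0 + 6\right) - \left(-4 + 2 s\right)\right) = 5 - \left(6 - \left(-4 + 2 s\right)\right) = 5 - \left(10 - 2 s\right) = 5 + \left(-10 + 2 s\right) = -5 + 2 s$)
$B = -54$
$\left(B + m{\left(5,3 \right)}\right) \left(-57\right) = \left(-54 + \left(-5 + 2 \cdot 3\right)\right) \left(-57\right) = \left(-54 + \left(-5 + 6\right)\right) \left(-57\right) = \left(-54 + 1\right) \left(-57\right) = \left(-53\right) \left(-57\right) = 3021$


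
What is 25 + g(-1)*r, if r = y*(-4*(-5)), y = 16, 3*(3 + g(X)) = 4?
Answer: -1525/3 ≈ -508.33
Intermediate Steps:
g(X) = -5/3 (g(X) = -3 + (⅓)*4 = -3 + 4/3 = -5/3)
r = 320 (r = 16*(-4*(-5)) = 16*20 = 320)
25 + g(-1)*r = 25 - 5/3*320 = 25 - 1600/3 = -1525/3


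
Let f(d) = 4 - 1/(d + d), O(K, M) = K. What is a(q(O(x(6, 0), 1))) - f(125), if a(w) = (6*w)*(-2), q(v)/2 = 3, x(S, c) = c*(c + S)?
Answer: -18999/250 ≈ -75.996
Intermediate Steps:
x(S, c) = c*(S + c)
q(v) = 6 (q(v) = 2*3 = 6)
f(d) = 4 - 1/(2*d)
a(w) = -12*w
a(q(O(x(6, 0), 1))) - f(125) = -12*6 - (4 - ½/125) = -72 - (4 - ½*1/125) = -72 - (4 - 1/250) = -72 - 1*999/250 = -72 - 999/250 = -18999/250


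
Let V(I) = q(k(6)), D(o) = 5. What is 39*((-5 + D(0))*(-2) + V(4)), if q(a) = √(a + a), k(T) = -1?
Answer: 39*I*√2 ≈ 55.154*I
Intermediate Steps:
q(a) = √2*√a (q(a) = √(2*a) = √2*√a)
V(I) = I*√2 (V(I) = √2*√(-1) = √2*I = I*√2)
39*((-5 + D(0))*(-2) + V(4)) = 39*((-5 + 5)*(-2) + I*√2) = 39*(0*(-2) + I*√2) = 39*(0 + I*√2) = 39*(I*√2) = 39*I*√2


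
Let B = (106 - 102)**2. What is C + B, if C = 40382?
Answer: 40398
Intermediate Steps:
B = 16 (B = 4**2 = 16)
C + B = 40382 + 16 = 40398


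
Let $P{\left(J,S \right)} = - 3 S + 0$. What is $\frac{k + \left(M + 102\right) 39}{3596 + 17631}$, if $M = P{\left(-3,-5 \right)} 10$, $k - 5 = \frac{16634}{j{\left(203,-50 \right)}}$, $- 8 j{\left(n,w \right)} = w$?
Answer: $\frac{312361}{530675} \approx 0.58861$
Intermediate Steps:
$j{\left(n,w \right)} = - \frac{w}{8}$
$P{\left(J,S \right)} = - 3 S$
$k = \frac{66661}{25}$ ($k = 5 + \frac{16634}{\left(- \frac{1}{8}\right) \left(-50\right)} = 5 + \frac{16634}{\frac{25}{4}} = 5 + 16634 \cdot \frac{4}{25} = 5 + \frac{66536}{25} = \frac{66661}{25} \approx 2666.4$)
$M = 150$ ($M = \left(-3\right) \left(-5\right) 10 = 15 \cdot 10 = 150$)
$\frac{k + \left(M + 102\right) 39}{3596 + 17631} = \frac{\frac{66661}{25} + \left(150 + 102\right) 39}{3596 + 17631} = \frac{\frac{66661}{25} + 252 \cdot 39}{21227} = \left(\frac{66661}{25} + 9828\right) \frac{1}{21227} = \frac{312361}{25} \cdot \frac{1}{21227} = \frac{312361}{530675}$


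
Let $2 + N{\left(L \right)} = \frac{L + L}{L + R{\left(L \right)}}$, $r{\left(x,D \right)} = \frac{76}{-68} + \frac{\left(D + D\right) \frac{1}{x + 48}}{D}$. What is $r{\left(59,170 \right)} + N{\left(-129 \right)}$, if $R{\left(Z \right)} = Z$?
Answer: $- \frac{3818}{1819} \approx -2.099$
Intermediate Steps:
$r{\left(x,D \right)} = - \frac{19}{17} + \frac{2}{48 + x}$ ($r{\left(x,D \right)} = 76 \left(- \frac{1}{68}\right) + \frac{2 D \frac{1}{48 + x}}{D} = - \frac{19}{17} + \frac{2 D \frac{1}{48 + x}}{D} = - \frac{19}{17} + \frac{2}{48 + x}$)
$N{\left(L \right)} = -1$ ($N{\left(L \right)} = -2 + \frac{L + L}{L + L} = -2 + \frac{2 L}{2 L} = -2 + 2 L \frac{1}{2 L} = -2 + 1 = -1$)
$r{\left(59,170 \right)} + N{\left(-129 \right)} = \frac{-878 - 1121}{17 \left(48 + 59\right)} - 1 = \frac{-878 - 1121}{17 \cdot 107} - 1 = \frac{1}{17} \cdot \frac{1}{107} \left(-1999\right) - 1 = - \frac{1999}{1819} - 1 = - \frac{3818}{1819}$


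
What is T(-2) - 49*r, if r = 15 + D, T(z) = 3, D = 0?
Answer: -732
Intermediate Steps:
r = 15 (r = 15 + 0 = 15)
T(-2) - 49*r = 3 - 49*15 = 3 - 735 = -732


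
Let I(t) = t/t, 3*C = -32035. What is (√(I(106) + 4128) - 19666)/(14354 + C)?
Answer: -58998/11027 + 3*√4129/11027 ≈ -5.3328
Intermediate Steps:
C = -32035/3 (C = (⅓)*(-32035) = -32035/3 ≈ -10678.)
I(t) = 1
(√(I(106) + 4128) - 19666)/(14354 + C) = (√(1 + 4128) - 19666)/(14354 - 32035/3) = (√4129 - 19666)/(11027/3) = (-19666 + √4129)*(3/11027) = -58998/11027 + 3*√4129/11027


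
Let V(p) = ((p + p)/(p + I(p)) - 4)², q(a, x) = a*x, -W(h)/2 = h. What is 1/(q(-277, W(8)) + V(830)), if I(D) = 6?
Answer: 43681/193771433 ≈ 0.00022543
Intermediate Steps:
W(h) = -2*h
V(p) = (-4 + 2*p/(6 + p))² (V(p) = ((p + p)/(p + 6) - 4)² = ((2*p)/(6 + p) - 4)² = (2*p/(6 + p) - 4)² = (-4 + 2*p/(6 + p))²)
1/(q(-277, W(8)) + V(830)) = 1/(-(-554)*8 + 4*(12 + 830)²/(6 + 830)²) = 1/(-277*(-16) + 4*842²/836²) = 1/(4432 + 4*(1/698896)*708964) = 1/(4432 + 177241/43681) = 1/(193771433/43681) = 43681/193771433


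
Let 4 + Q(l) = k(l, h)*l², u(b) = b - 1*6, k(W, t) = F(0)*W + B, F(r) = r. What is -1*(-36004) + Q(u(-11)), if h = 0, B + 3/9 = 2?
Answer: 109445/3 ≈ 36482.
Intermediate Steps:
B = 5/3 (B = -⅓ + 2 = 5/3 ≈ 1.6667)
k(W, t) = 5/3 (k(W, t) = 0*W + 5/3 = 0 + 5/3 = 5/3)
u(b) = -6 + b (u(b) = b - 6 = -6 + b)
Q(l) = -4 + 5*l²/3
-1*(-36004) + Q(u(-11)) = -1*(-36004) + (-4 + 5*(-6 - 11)²/3) = 36004 + (-4 + (5/3)*(-17)²) = 36004 + (-4 + (5/3)*289) = 36004 + (-4 + 1445/3) = 36004 + 1433/3 = 109445/3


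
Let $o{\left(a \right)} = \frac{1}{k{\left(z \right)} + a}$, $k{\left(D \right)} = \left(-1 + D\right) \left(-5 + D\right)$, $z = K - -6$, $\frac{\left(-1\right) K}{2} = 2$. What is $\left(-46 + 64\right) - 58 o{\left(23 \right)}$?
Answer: $\frac{151}{10} \approx 15.1$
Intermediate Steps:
$K = -4$ ($K = \left(-2\right) 2 = -4$)
$z = 2$ ($z = -4 - -6 = -4 + 6 = 2$)
$o{\left(a \right)} = \frac{1}{-3 + a}$ ($o{\left(a \right)} = \frac{1}{\left(5 + 2^{2} - 12\right) + a} = \frac{1}{\left(5 + 4 - 12\right) + a} = \frac{1}{-3 + a}$)
$\left(-46 + 64\right) - 58 o{\left(23 \right)} = \left(-46 + 64\right) - \frac{58}{-3 + 23} = 18 - \frac{58}{20} = 18 - \frac{29}{10} = \frac{151}{10}$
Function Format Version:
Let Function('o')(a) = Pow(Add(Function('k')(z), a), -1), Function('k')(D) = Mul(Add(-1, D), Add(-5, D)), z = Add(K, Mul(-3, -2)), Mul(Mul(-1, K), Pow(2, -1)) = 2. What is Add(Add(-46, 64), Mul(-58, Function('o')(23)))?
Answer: Rational(151, 10) ≈ 15.100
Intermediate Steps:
K = -4 (K = Mul(-2, 2) = -4)
z = 2 (z = Add(-4, Mul(-3, -2)) = Add(-4, 6) = 2)
Function('o')(a) = Pow(Add(-3, a), -1) (Function('o')(a) = Pow(Add(Add(5, Pow(2, 2), Mul(-6, 2)), a), -1) = Pow(Add(Add(5, 4, -12), a), -1) = Pow(Add(-3, a), -1))
Add(Add(-46, 64), Mul(-58, Function('o')(23))) = Add(Add(-46, 64), Mul(-58, Pow(Add(-3, 23), -1))) = Add(18, Mul(-58, Pow(20, -1))) = Add(18, Mul(-58, Rational(1, 20))) = Add(18, Rational(-29, 10)) = Rational(151, 10)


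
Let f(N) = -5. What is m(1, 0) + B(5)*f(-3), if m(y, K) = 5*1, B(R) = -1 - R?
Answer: 35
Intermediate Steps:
m(y, K) = 5
m(1, 0) + B(5)*f(-3) = 5 + (-1 - 1*5)*(-5) = 5 + (-1 - 5)*(-5) = 5 - 6*(-5) = 5 + 30 = 35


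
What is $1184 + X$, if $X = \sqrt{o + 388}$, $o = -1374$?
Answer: $1184 + i \sqrt{986} \approx 1184.0 + 31.401 i$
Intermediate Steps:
$X = i \sqrt{986}$ ($X = \sqrt{-1374 + 388} = \sqrt{-986} = i \sqrt{986} \approx 31.401 i$)
$1184 + X = 1184 + i \sqrt{986}$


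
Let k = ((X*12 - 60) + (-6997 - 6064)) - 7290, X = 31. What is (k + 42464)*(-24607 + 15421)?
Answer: -205996050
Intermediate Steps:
k = -20039 (k = ((31*12 - 60) + (-6997 - 6064)) - 7290 = ((372 - 60) - 13061) - 7290 = (312 - 13061) - 7290 = -12749 - 7290 = -20039)
(k + 42464)*(-24607 + 15421) = (-20039 + 42464)*(-24607 + 15421) = 22425*(-9186) = -205996050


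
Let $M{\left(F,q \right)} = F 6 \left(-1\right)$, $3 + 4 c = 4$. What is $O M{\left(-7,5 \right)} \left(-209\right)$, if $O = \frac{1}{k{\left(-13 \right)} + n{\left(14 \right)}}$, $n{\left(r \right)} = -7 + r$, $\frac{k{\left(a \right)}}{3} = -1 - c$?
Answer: $- \frac{35112}{13} \approx -2700.9$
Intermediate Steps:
$c = \frac{1}{4}$ ($c = - \frac{3}{4} + \frac{1}{4} \cdot 4 = - \frac{3}{4} + 1 = \frac{1}{4} \approx 0.25$)
$k{\left(a \right)} = - \frac{15}{4}$ ($k{\left(a \right)} = 3 \left(-1 - \frac{1}{4}\right) = 3 \left(- \frac{5}{4}\right) = - \frac{15}{4}$)
$M{\left(F,q \right)} = - 6 F$ ($M{\left(F,q \right)} = 6 F \left(-1\right) = - 6 F$)
$O = \frac{4}{13}$ ($O = \frac{1}{- \frac{15}{4} + \left(-7 + 14\right)} = \frac{1}{- \frac{15}{4} + 7} = \frac{1}{\frac{13}{4}} = \frac{4}{13} \approx 0.30769$)
$O M{\left(-7,5 \right)} \left(-209\right) = \frac{4 \left(\left(-6\right) \left(-7\right)\right)}{13} \left(-209\right) = \frac{4}{13} \cdot 42 \left(-209\right) = \frac{168}{13} \left(-209\right) = - \frac{35112}{13}$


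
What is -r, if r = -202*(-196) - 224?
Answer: -39368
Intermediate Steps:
r = 39368 (r = 39592 - 224 = 39368)
-r = -1*39368 = -39368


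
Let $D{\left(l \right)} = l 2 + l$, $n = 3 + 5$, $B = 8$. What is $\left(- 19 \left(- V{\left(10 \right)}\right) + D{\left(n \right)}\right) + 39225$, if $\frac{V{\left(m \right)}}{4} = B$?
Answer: $39857$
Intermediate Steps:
$V{\left(m \right)} = 32$ ($V{\left(m \right)} = 4 \cdot 8 = 32$)
$n = 8$
$D{\left(l \right)} = 3 l$ ($D{\left(l \right)} = 2 l + l = 3 l$)
$\left(- 19 \left(- V{\left(10 \right)}\right) + D{\left(n \right)}\right) + 39225 = \left(- 19 \left(\left(-1\right) 32\right) + 3 \cdot 8\right) + 39225 = \left(\left(-19\right) \left(-32\right) + 24\right) + 39225 = \left(608 + 24\right) + 39225 = 632 + 39225 = 39857$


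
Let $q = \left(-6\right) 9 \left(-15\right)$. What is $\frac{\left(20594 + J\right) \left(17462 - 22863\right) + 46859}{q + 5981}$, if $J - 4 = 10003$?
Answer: $- \frac{165229142}{6791} \approx -24331.0$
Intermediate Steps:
$J = 10007$ ($J = 4 + 10003 = 10007$)
$q = 810$ ($q = \left(-54\right) \left(-15\right) = 810$)
$\frac{\left(20594 + J\right) \left(17462 - 22863\right) + 46859}{q + 5981} = \frac{\left(20594 + 10007\right) \left(17462 - 22863\right) + 46859}{810 + 5981} = \frac{30601 \left(-5401\right) + 46859}{6791} = \left(-165276001 + 46859\right) \frac{1}{6791} = \left(-165229142\right) \frac{1}{6791} = - \frac{165229142}{6791}$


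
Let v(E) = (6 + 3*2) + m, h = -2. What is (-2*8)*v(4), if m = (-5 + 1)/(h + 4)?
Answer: -160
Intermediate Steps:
m = -2 (m = (-5 + 1)/(-2 + 4) = -4/2 = -4*½ = -2)
v(E) = 10 (v(E) = (6 + 3*2) - 2 = (6 + 6) - 2 = 12 - 2 = 10)
(-2*8)*v(4) = -2*8*10 = -16*10 = -160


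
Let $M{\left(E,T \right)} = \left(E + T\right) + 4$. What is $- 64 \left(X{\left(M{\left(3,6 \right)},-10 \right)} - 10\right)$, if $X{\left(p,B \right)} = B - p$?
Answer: $2112$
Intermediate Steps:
$M{\left(E,T \right)} = 4 + E + T$
$- 64 \left(X{\left(M{\left(3,6 \right)},-10 \right)} - 10\right) = - 64 \left(\left(-10 - \left(4 + 3 + 6\right)\right) - 10\right) = - 64 \left(\left(-10 - 13\right) - 10\right) = - 64 \left(-23 - 10\right) = \left(-64\right) \left(-33\right) = 2112$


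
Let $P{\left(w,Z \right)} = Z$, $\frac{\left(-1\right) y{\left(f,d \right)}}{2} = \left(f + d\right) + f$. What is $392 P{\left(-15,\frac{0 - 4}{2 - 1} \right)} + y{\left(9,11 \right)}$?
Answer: $-1626$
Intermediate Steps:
$y{\left(f,d \right)} = - 4 f - 2 d$ ($y{\left(f,d \right)} = - 2 \left(\left(f + d\right) + f\right) = - 2 \left(\left(d + f\right) + f\right) = - 2 \left(d + 2 f\right) = - 4 f - 2 d$)
$392 P{\left(-15,\frac{0 - 4}{2 - 1} \right)} + y{\left(9,11 \right)} = 392 \frac{0 - 4}{2 - 1} - 58 = 392 \left(- \frac{4}{1}\right) - 58 = 392 \left(\left(-4\right) 1\right) - 58 = 392 \left(-4\right) - 58 = -1568 - 58 = -1626$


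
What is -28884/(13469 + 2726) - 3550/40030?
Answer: -121371877/64828585 ≈ -1.8722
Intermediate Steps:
-28884/(13469 + 2726) - 3550/40030 = -28884/16195 - 3550*1/40030 = -28884*1/16195 - 355/4003 = -28884/16195 - 355/4003 = -121371877/64828585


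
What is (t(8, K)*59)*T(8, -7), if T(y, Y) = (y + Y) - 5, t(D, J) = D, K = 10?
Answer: -1888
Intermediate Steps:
T(y, Y) = -5 + Y + y (T(y, Y) = (Y + y) - 5 = -5 + Y + y)
(t(8, K)*59)*T(8, -7) = (8*59)*(-5 - 7 + 8) = 472*(-4) = -1888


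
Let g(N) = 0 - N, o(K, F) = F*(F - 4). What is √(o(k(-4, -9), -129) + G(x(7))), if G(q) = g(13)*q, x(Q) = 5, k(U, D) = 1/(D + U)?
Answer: 2*√4273 ≈ 130.74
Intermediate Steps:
o(K, F) = F*(-4 + F)
g(N) = -N
G(q) = -13*q (G(q) = (-1*13)*q = -13*q)
√(o(k(-4, -9), -129) + G(x(7))) = √(-129*(-4 - 129) - 13*5) = √(-129*(-133) - 65) = √(17157 - 65) = √17092 = 2*√4273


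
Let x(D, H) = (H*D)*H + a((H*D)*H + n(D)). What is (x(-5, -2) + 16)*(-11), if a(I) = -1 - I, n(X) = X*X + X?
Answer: 55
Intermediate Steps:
n(X) = X + X² (n(X) = X² + X = X + X²)
x(D, H) = -1 - D*(1 + D) (x(D, H) = (H*D)*H + (-1 - ((H*D)*H + D*(1 + D))) = (D*H)*H + (-1 - ((D*H)*H + D*(1 + D))) = D*H² + (-1 - (D*H² + D*(1 + D))) = D*H² + (-1 + (-D*H² - D*(1 + D))) = D*H² + (-1 - D*H² - D*(1 + D)) = -1 - D*(1 + D))
(x(-5, -2) + 16)*(-11) = ((-1 - 1*(-5)*(1 - 5)) + 16)*(-11) = ((-1 - 1*(-5)*(-4)) + 16)*(-11) = ((-1 - 20) + 16)*(-11) = (-21 + 16)*(-11) = -5*(-11) = 55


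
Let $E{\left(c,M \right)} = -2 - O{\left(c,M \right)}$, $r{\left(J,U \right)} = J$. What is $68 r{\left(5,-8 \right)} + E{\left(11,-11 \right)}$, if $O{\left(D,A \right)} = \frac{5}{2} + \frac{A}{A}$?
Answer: $\frac{669}{2} \approx 334.5$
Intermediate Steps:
$O{\left(D,A \right)} = \frac{7}{2}$ ($O{\left(D,A \right)} = 5 \cdot \frac{1}{2} + 1 = \frac{5}{2} + 1 = \frac{7}{2}$)
$E{\left(c,M \right)} = - \frac{11}{2}$ ($E{\left(c,M \right)} = -2 - \frac{7}{2} = - \frac{11}{2}$)
$68 r{\left(5,-8 \right)} + E{\left(11,-11 \right)} = 68 \cdot 5 - \frac{11}{2} = 340 - \frac{11}{2} = \frac{669}{2}$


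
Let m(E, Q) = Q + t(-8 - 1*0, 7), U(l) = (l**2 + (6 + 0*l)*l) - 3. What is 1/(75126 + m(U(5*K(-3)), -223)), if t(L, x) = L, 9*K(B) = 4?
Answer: 1/74895 ≈ 1.3352e-5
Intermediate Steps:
K(B) = 4/9 (K(B) = (1/9)*4 = 4/9)
U(l) = -3 + l**2 + 6*l (U(l) = (l**2 + (6 + 0)*l) - 3 = (l**2 + 6*l) - 3 = -3 + l**2 + 6*l)
m(E, Q) = -8 + Q (m(E, Q) = Q + (-8 - 1*0) = Q + (-8 + 0) = Q - 8 = -8 + Q)
1/(75126 + m(U(5*K(-3)), -223)) = 1/(75126 + (-8 - 223)) = 1/(75126 - 231) = 1/74895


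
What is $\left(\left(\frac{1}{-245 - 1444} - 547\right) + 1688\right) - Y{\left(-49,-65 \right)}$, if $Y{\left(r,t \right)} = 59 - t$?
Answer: $\frac{1717712}{1689} \approx 1017.0$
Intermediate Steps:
$\left(\left(\frac{1}{-245 - 1444} - 547\right) + 1688\right) - Y{\left(-49,-65 \right)} = \left(\left(\frac{1}{-245 - 1444} - 547\right) + 1688\right) - \left(59 - -65\right) = \left(\left(\frac{1}{-1689} - 547\right) + 1688\right) - \left(59 + 65\right) = \left(\left(- \frac{1}{1689} - 547\right) + 1688\right) - 124 = \left(- \frac{923884}{1689} + 1688\right) - 124 = \frac{1927148}{1689} - 124 = \frac{1717712}{1689}$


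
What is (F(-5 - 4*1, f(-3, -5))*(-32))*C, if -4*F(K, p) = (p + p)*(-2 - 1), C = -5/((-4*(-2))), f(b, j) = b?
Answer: -90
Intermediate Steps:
C = -5/8 ≈ -0.62500
F(K, p) = 3*p/2 (F(K, p) = -(p + p)*(-2 - 1)/4 = -2*p*(-3)/4 = -(-3)*p/2 = 3*p/2)
(F(-5 - 4*1, f(-3, -5))*(-32))*C = (((3/2)*(-3))*(-32))*(-5/8) = -9/2*(-32)*(-5/8) = 144*(-5/8) = -90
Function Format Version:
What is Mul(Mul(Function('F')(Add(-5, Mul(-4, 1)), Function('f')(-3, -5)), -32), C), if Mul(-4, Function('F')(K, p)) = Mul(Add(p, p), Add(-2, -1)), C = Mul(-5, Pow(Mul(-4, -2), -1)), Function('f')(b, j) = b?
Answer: -90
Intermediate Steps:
C = Rational(-5, 8) (C = Mul(-5, Pow(8, -1)) = Mul(-5, Rational(1, 8)) = Rational(-5, 8) ≈ -0.62500)
Function('F')(K, p) = Mul(Rational(3, 2), p) (Function('F')(K, p) = Mul(Rational(-1, 4), Mul(Add(p, p), Add(-2, -1))) = Mul(Rational(-1, 4), Mul(Mul(2, p), -3)) = Mul(Rational(-1, 4), Mul(-6, p)) = Mul(Rational(3, 2), p))
Mul(Mul(Function('F')(Add(-5, Mul(-4, 1)), Function('f')(-3, -5)), -32), C) = Mul(Mul(Mul(Rational(3, 2), -3), -32), Rational(-5, 8)) = Mul(Mul(Rational(-9, 2), -32), Rational(-5, 8)) = Mul(144, Rational(-5, 8)) = -90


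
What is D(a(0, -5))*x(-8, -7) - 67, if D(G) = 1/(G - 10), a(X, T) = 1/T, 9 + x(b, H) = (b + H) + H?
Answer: -3262/51 ≈ -63.961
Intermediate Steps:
x(b, H) = -9 + b + 2*H (x(b, H) = -9 + ((b + H) + H) = -9 + ((H + b) + H) = -9 + (b + 2*H) = -9 + b + 2*H)
D(G) = 1/(-10 + G)
D(a(0, -5))*x(-8, -7) - 67 = (-9 - 8 + 2*(-7))/(-10 + 1/(-5)) - 67 = (-9 - 8 - 14)/(-10 - ⅕) - 67 = -31/(-51/5) - 67 = -5/51*(-31) - 67 = 155/51 - 67 = -3262/51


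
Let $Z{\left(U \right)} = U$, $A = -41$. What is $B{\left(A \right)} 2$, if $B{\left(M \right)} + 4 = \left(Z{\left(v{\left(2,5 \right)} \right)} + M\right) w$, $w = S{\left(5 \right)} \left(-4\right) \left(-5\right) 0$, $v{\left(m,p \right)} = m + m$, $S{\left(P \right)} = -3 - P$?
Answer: $-8$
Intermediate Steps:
$v{\left(m,p \right)} = 2 m$
$w = 0$ ($w = \left(-3 - 5\right) \left(-4\right) \left(-5\right) 0 = \left(-3 - 5\right) 20 \cdot 0 = \left(-8\right) 0 = 0$)
$B{\left(M \right)} = -4$ ($B{\left(M \right)} = -4 + \left(2 \cdot 2 + M\right) 0 = -4 + \left(4 + M\right) 0 = -4 + 0 = -4$)
$B{\left(A \right)} 2 = \left(-4\right) 2 = -8$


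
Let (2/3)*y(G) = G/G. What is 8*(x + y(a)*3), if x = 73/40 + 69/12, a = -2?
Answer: 483/5 ≈ 96.600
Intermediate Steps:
y(G) = 3/2 (y(G) = 3*(G/G)/2 = (3/2)*1 = 3/2)
x = 303/40 (x = 73*(1/40) + 69*(1/12) = 73/40 + 23/4 = 303/40 ≈ 7.5750)
8*(x + y(a)*3) = 8*(303/40 + (3/2)*3) = 8*(303/40 + 9/2) = 8*(483/40) = 483/5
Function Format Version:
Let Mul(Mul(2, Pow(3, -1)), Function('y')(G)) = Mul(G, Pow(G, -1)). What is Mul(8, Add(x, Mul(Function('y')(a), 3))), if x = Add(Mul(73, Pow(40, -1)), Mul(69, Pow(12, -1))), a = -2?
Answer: Rational(483, 5) ≈ 96.600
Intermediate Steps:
Function('y')(G) = Rational(3, 2) (Function('y')(G) = Mul(Rational(3, 2), Mul(G, Pow(G, -1))) = Mul(Rational(3, 2), 1) = Rational(3, 2))
x = Rational(303, 40) (x = Add(Mul(73, Rational(1, 40)), Mul(69, Rational(1, 12))) = Add(Rational(73, 40), Rational(23, 4)) = Rational(303, 40) ≈ 7.5750)
Mul(8, Add(x, Mul(Function('y')(a), 3))) = Mul(8, Add(Rational(303, 40), Mul(Rational(3, 2), 3))) = Mul(8, Add(Rational(303, 40), Rational(9, 2))) = Mul(8, Rational(483, 40)) = Rational(483, 5)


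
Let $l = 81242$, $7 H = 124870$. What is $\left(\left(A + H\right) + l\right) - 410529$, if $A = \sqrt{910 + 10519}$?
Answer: $- \frac{2180139}{7} + \sqrt{11429} \approx -3.1134 \cdot 10^{5}$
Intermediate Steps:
$H = \frac{124870}{7}$ ($H = \frac{1}{7} \cdot 124870 = \frac{124870}{7} \approx 17839.0$)
$A = \sqrt{11429} \approx 106.91$
$\left(\left(A + H\right) + l\right) - 410529 = \left(\left(\sqrt{11429} + \frac{124870}{7}\right) + 81242\right) - 410529 = \left(\left(\frac{124870}{7} + \sqrt{11429}\right) + 81242\right) - 410529 = \left(\frac{693564}{7} + \sqrt{11429}\right) - 410529 = - \frac{2180139}{7} + \sqrt{11429}$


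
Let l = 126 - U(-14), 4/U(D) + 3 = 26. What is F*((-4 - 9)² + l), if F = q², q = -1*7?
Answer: 332269/23 ≈ 14446.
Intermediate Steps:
U(D) = 4/23 (U(D) = 4/(-3 + 26) = 4/23)
q = -7
l = 2894/23 (l = 126 - 1*4/23 = 126 - 4/23 = 2894/23 ≈ 125.83)
F = 49 (F = (-7)² = 49)
F*((-4 - 9)² + l) = 49*((-4 - 9)² + 2894/23) = 49*((-13)² + 2894/23) = 49*(169 + 2894/23) = 49*(6781/23) = 332269/23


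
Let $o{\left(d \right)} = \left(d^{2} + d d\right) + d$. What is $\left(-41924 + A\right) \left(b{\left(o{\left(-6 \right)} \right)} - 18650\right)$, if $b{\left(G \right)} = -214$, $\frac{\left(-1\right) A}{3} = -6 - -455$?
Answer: $816264144$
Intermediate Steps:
$o{\left(d \right)} = d + 2 d^{2}$ ($o{\left(d \right)} = \left(d^{2} + d^{2}\right) + d = 2 d^{2} + d = d + 2 d^{2}$)
$A = -1347$ ($A = - 3 \left(-6 - -455\right) = - 3 \left(-6 + 455\right) = \left(-3\right) 449 = -1347$)
$\left(-41924 + A\right) \left(b{\left(o{\left(-6 \right)} \right)} - 18650\right) = \left(-41924 - 1347\right) \left(-214 - 18650\right) = \left(-43271\right) \left(-18864\right) = 816264144$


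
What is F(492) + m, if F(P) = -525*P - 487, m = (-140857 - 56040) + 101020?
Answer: -354664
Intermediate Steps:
m = -95877 (m = -196897 + 101020 = -95877)
F(P) = -487 - 525*P
F(492) + m = (-487 - 525*492) - 95877 = (-487 - 258300) - 95877 = -258787 - 95877 = -354664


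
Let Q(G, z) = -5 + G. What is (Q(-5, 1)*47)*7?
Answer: -3290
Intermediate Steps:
(Q(-5, 1)*47)*7 = ((-5 - 5)*47)*7 = -10*47*7 = -470*7 = -3290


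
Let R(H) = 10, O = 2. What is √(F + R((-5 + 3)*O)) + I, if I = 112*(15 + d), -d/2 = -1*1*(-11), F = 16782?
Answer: -784 + 2*√4198 ≈ -654.42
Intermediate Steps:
d = -22 (d = -2*(-1*1)*(-11) = -(-2)*(-11) = -2*11 = -22)
I = -784 (I = 112*(15 - 22) = 112*(-7) = -784)
√(F + R((-5 + 3)*O)) + I = √(16782 + 10) - 784 = √16792 - 784 = 2*√4198 - 784 = -784 + 2*√4198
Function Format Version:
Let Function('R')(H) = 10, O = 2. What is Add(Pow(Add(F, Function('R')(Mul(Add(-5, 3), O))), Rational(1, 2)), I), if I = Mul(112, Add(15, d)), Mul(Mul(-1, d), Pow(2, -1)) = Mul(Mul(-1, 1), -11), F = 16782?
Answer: Add(-784, Mul(2, Pow(4198, Rational(1, 2)))) ≈ -654.42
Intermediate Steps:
d = -22 (d = Mul(-2, Mul(Mul(-1, 1), -11)) = Mul(-2, Mul(-1, -11)) = Mul(-2, 11) = -22)
I = -784 (I = Mul(112, Add(15, -22)) = Mul(112, -7) = -784)
Add(Pow(Add(F, Function('R')(Mul(Add(-5, 3), O))), Rational(1, 2)), I) = Add(Pow(Add(16782, 10), Rational(1, 2)), -784) = Add(Pow(16792, Rational(1, 2)), -784) = Add(Mul(2, Pow(4198, Rational(1, 2))), -784) = Add(-784, Mul(2, Pow(4198, Rational(1, 2))))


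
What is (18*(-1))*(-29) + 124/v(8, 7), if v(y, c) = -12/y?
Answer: 1318/3 ≈ 439.33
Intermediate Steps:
(18*(-1))*(-29) + 124/v(8, 7) = (18*(-1))*(-29) + 124/((-12/8)) = -18*(-29) + 124/((-12*1/8)) = 522 + 124/(-3/2) = 522 + 124*(-2/3) = 522 - 248/3 = 1318/3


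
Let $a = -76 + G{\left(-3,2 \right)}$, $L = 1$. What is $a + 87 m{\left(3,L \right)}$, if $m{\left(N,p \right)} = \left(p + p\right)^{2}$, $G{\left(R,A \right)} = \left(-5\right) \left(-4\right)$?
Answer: $292$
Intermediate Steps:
$G{\left(R,A \right)} = 20$
$a = -56$ ($a = -76 + 20 = -56$)
$m{\left(N,p \right)} = 4 p^{2}$ ($m{\left(N,p \right)} = \left(2 p\right)^{2} = 4 p^{2}$)
$a + 87 m{\left(3,L \right)} = -56 + 87 \cdot 4 \cdot 1^{2} = -56 + 87 \cdot 4 \cdot 1 = -56 + 87 \cdot 4 = -56 + 348 = 292$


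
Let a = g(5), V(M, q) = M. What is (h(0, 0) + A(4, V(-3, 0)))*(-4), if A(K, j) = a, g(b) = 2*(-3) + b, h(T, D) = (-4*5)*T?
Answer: 4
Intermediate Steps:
h(T, D) = -20*T
g(b) = -6 + b
a = -1 (a = -6 + 5 = -1)
A(K, j) = -1
(h(0, 0) + A(4, V(-3, 0)))*(-4) = (-20*0 - 1)*(-4) = (0 - 1)*(-4) = -1*(-4) = 4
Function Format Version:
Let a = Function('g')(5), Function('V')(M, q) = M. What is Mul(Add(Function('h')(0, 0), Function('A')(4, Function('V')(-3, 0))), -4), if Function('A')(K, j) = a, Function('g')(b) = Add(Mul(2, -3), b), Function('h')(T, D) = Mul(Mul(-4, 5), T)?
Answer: 4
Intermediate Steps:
Function('h')(T, D) = Mul(-20, T)
Function('g')(b) = Add(-6, b)
a = -1 (a = Add(-6, 5) = -1)
Function('A')(K, j) = -1
Mul(Add(Function('h')(0, 0), Function('A')(4, Function('V')(-3, 0))), -4) = Mul(Add(Mul(-20, 0), -1), -4) = Mul(Add(0, -1), -4) = Mul(-1, -4) = 4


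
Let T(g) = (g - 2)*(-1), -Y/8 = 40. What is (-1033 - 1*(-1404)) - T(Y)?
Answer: 49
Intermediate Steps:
Y = -320 (Y = -8*40 = -320)
T(g) = 2 - g (T(g) = (-2 + g)*(-1) = 2 - g)
(-1033 - 1*(-1404)) - T(Y) = (-1033 - 1*(-1404)) - (2 - 1*(-320)) = (-1033 + 1404) - (2 + 320) = 371 - 1*322 = 371 - 322 = 49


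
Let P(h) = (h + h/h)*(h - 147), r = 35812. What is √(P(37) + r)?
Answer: 4*√1977 ≈ 177.85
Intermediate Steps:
P(h) = (1 + h)*(-147 + h) (P(h) = (h + 1)*(-147 + h) = (1 + h)*(-147 + h))
√(P(37) + r) = √((-147 + 37² - 146*37) + 35812) = √((-147 + 1369 - 5402) + 35812) = √(-4180 + 35812) = √31632 = 4*√1977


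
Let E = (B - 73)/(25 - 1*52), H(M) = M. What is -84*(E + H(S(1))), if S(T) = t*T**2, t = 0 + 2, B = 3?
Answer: -3472/9 ≈ -385.78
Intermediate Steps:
t = 2
S(T) = 2*T**2
E = 70/27 (E = (3 - 73)/(25 - 1*52) = -70/(25 - 52) = -70/(-27) = -70*(-1/27) = 70/27 ≈ 2.5926)
-84*(E + H(S(1))) = -84*(70/27 + 2*1**2) = -84*(70/27 + 2*1) = -84*(70/27 + 2) = -84*124/27 = -3472/9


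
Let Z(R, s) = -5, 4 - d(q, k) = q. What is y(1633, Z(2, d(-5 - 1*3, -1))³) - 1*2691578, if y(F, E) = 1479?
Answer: -2690099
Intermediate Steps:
d(q, k) = 4 - q
y(1633, Z(2, d(-5 - 1*3, -1))³) - 1*2691578 = 1479 - 1*2691578 = 1479 - 2691578 = -2690099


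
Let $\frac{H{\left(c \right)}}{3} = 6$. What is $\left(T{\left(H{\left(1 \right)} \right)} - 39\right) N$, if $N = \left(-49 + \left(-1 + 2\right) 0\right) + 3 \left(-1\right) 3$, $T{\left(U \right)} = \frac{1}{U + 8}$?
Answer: $\frac{29377}{13} \approx 2259.8$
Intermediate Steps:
$H{\left(c \right)} = 18$ ($H{\left(c \right)} = 3 \cdot 6 = 18$)
$T{\left(U \right)} = \frac{1}{8 + U}$
$N = -58$ ($N = \left(-49 + 1 \cdot 0\right) - 9 = \left(-49 + 0\right) - 9 = -49 - 9 = -58$)
$\left(T{\left(H{\left(1 \right)} \right)} - 39\right) N = \left(\frac{1}{8 + 18} - 39\right) \left(-58\right) = \left(\frac{1}{26} - 39\right) \left(-58\right) = \left(- \frac{1013}{26}\right) \left(-58\right) = \frac{29377}{13}$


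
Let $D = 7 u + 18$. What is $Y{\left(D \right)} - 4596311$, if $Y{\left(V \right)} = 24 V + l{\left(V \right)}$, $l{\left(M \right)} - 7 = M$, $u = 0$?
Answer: $-4595854$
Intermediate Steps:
$l{\left(M \right)} = 7 + M$
$D = 18$ ($D = 7 \cdot 0 + 18 = 0 + 18 = 18$)
$Y{\left(V \right)} = 7 + 25 V$ ($Y{\left(V \right)} = 24 V + \left(7 + V\right) = 7 + 25 V$)
$Y{\left(D \right)} - 4596311 = \left(7 + 25 \cdot 18\right) - 4596311 = \left(7 + 450\right) - 4596311 = 457 - 4596311 = -4595854$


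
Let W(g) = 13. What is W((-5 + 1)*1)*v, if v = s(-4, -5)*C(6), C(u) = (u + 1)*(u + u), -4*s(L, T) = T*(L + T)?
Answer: -12285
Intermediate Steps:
s(L, T) = -T*(L + T)/4
C(u) = 2*u*(1 + u) (C(u) = (1 + u)*(2*u) = 2*u*(1 + u))
v = -945 (v = (-¼*(-5)*(-4 - 5))*(2*6*(1 + 6)) = (-¼*(-5)*(-9))*(2*6*7) = -45/4*84 = -945)
W((-5 + 1)*1)*v = 13*(-945) = -12285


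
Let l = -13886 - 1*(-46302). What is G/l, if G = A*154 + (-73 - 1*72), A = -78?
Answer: -12157/32416 ≈ -0.37503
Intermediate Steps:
l = 32416 (l = -13886 + 46302 = 32416)
G = -12157 (G = -78*154 + (-73 - 1*72) = -12012 + (-73 - 72) = -12012 - 145 = -12157)
G/l = -12157/32416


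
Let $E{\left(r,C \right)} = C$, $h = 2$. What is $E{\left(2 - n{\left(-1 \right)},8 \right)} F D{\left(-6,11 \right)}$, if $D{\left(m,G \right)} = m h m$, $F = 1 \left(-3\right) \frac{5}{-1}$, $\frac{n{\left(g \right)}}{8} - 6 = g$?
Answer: $8640$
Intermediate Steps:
$n{\left(g \right)} = 48 + 8 g$
$F = 15$ ($F = - 3 \cdot 5 \left(-1\right) = \left(-3\right) \left(-5\right) = 15$)
$D{\left(m,G \right)} = 2 m^{2}$ ($D{\left(m,G \right)} = m 2 m = 2 m m = 2 m^{2}$)
$E{\left(2 - n{\left(-1 \right)},8 \right)} F D{\left(-6,11 \right)} = 8 \cdot 15 \cdot 2 \left(-6\right)^{2} = 120 \cdot 2 \cdot 36 = 120 \cdot 72 = 8640$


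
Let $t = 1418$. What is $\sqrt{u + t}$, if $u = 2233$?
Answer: $\sqrt{3651} \approx 60.424$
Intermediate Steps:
$\sqrt{u + t} = \sqrt{2233 + 1418} = \sqrt{3651}$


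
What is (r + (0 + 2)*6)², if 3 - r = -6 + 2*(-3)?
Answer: 729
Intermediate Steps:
r = 15 (r = 3 - (-6 + 2*(-3)) = 3 - (-6 - 6) = 3 - 1*(-12) = 3 + 12 = 15)
(r + (0 + 2)*6)² = (15 + (0 + 2)*6)² = (15 + 2*6)² = (15 + 12)² = 27² = 729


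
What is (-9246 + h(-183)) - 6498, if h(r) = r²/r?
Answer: -15927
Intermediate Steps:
h(r) = r
(-9246 + h(-183)) - 6498 = (-9246 - 183) - 6498 = -9429 - 6498 = -15927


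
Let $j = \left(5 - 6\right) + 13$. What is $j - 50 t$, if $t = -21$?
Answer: $1062$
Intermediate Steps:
$j = 12$ ($j = -1 + 13 = 12$)
$j - 50 t = 12 - -1050 = 12 + 1050 = 1062$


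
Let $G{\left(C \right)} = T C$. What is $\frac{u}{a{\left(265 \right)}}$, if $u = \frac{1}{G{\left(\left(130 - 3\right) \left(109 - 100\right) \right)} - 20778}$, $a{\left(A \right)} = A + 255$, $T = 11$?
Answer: $- \frac{1}{4266600} \approx -2.3438 \cdot 10^{-7}$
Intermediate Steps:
$a{\left(A \right)} = 255 + A$
$G{\left(C \right)} = 11 C$
$u = - \frac{1}{8205}$ ($u = \frac{1}{11 \left(130 - 3\right) \left(109 - 100\right) - 20778} = \frac{1}{11 \cdot 127 \cdot 9 - 20778} = \frac{1}{11 \cdot 1143 - 20778} = \frac{1}{12573 - 20778} = \frac{1}{-8205} = - \frac{1}{8205} \approx -0.00012188$)
$\frac{u}{a{\left(265 \right)}} = - \frac{1}{8205 \left(255 + 265\right)} = - \frac{1}{8205 \cdot 520} = \left(- \frac{1}{8205}\right) \frac{1}{520} = - \frac{1}{4266600}$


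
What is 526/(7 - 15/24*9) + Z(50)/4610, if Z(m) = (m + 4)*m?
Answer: 1942858/5071 ≈ 383.13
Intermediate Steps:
Z(m) = m*(4 + m) (Z(m) = (4 + m)*m = m*(4 + m))
526/(7 - 15/24*9) + Z(50)/4610 = 526/(7 - 15/24*9) + (50*(4 + 50))/4610 = 526/(7 - 15*1/24*9) + (50*54)*(1/4610) = 526/(7 - 5/8*9) + 2700*(1/4610) = 526/(7 - 45/8) + 270/461 = 526/(11/8) + 270/461 = 526*(8/11) + 270/461 = 4208/11 + 270/461 = 1942858/5071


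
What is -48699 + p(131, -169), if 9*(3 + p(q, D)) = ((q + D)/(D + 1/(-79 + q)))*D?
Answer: -3851834210/79083 ≈ -48706.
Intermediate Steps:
p(q, D) = -3 + D*(D + q)/(9*(D + 1/(-79 + q))) (p(q, D) = -3 + (((q + D)/(D + 1/(-79 + q)))*D)/9 = -3 + (((D + q)/(D + 1/(-79 + q)))*D)/9 = -3 + (D*(D + q)/(D + 1/(-79 + q)))/9 = -3 + D*(D + q)/(9*(D + 1/(-79 + q))))
-48699 + p(131, -169) = -48699 + (-27 - 79*(-169)**2 + 2133*(-169) - 169*131**2 + 131*(-169)**2 - 106*(-169)*131)/(9*(1 - 79*(-169) - 169*131)) = -48699 + (-27 - 79*28561 - 360477 - 169*17161 + 131*28561 + 2346734)/(9*(1 + 13351 - 22139)) = -48699 + (1/9)*(-27 - 2256319 - 360477 - 2900209 + 3741491 + 2346734)/(-8787) = -48699 + (1/9)*(-1/8787)*571193 = -48699 - 571193/79083 = -3851834210/79083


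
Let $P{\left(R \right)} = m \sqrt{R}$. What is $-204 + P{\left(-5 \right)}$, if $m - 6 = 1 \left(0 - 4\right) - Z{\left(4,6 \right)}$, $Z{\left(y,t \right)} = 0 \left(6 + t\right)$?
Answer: $-204 + 2 i \sqrt{5} \approx -204.0 + 4.4721 i$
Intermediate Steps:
$Z{\left(y,t \right)} = 0$
$m = 2$ ($m = 6 + \left(1 \left(0 - 4\right) - 0\right) = 6 + \left(1 \left(-4\right) + 0\right) = 6 + \left(-4 + 0\right) = 6 - 4 = 2$)
$P{\left(R \right)} = 2 \sqrt{R}$
$-204 + P{\left(-5 \right)} = -204 + 2 \sqrt{-5} = -204 + 2 i \sqrt{5}$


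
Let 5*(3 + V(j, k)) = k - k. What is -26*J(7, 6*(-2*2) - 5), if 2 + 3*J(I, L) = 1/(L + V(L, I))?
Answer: 845/48 ≈ 17.604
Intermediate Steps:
V(j, k) = -3 (V(j, k) = -3 + (k - k)/5 = -3 + (⅕)*0 = -3 + 0 = -3)
J(I, L) = -⅔ + 1/(3*(-3 + L)) (J(I, L) = -⅔ + 1/(3*(L - 3)) = -⅔ + 1/(3*(-3 + L)))
-26*J(7, 6*(-2*2) - 5) = -26*(7 - 2*(6*(-2*2) - 5))/(3*(-3 + (6*(-2*2) - 5))) = -26*(7 - 2*(6*(-4) - 5))/(3*(-3 + (6*(-4) - 5))) = -26*(7 - 2*(-24 - 5))/(3*(-3 + (-24 - 5))) = -26*(7 - 2*(-29))/(3*(-3 - 29)) = -26*(7 + 58)/(3*(-32)) = -26*(-1)*65/(3*32) = -26*(-65/96) = 845/48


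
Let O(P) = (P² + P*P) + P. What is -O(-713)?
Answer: -1016025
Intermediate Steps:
O(P) = P + 2*P² (O(P) = (P² + P²) + P = 2*P² + P = P + 2*P²)
-O(-713) = -(-713)*(1 + 2*(-713)) = -(-713)*(1 - 1426) = -(-713)*(-1425) = -1*1016025 = -1016025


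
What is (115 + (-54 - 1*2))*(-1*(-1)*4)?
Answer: 236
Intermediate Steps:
(115 + (-54 - 1*2))*(-1*(-1)*4) = (115 + (-54 - 2))*(1*4) = (115 - 56)*4 = 59*4 = 236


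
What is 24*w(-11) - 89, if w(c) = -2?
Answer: -137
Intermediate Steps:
24*w(-11) - 89 = 24*(-2) - 89 = -48 - 89 = -137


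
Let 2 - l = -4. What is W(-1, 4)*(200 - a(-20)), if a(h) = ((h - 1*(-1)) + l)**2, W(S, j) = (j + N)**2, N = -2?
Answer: 124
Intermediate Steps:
l = 6 (l = 2 - 1*(-4) = 2 + 4 = 6)
W(S, j) = (-2 + j)**2 (W(S, j) = (j - 2)**2 = (-2 + j)**2)
a(h) = (7 + h)**2 (a(h) = ((h - 1*(-1)) + 6)**2 = ((h + 1) + 6)**2 = ((1 + h) + 6)**2 = (7 + h)**2)
W(-1, 4)*(200 - a(-20)) = (-2 + 4)**2*(200 - (7 - 20)**2) = 2**2*(200 - 1*(-13)**2) = 4*(200 - 1*169) = 4*(200 - 169) = 4*31 = 124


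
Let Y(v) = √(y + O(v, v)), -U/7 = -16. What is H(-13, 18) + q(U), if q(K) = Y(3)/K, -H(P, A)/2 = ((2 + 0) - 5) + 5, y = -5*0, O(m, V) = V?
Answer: -4 + √3/112 ≈ -3.9845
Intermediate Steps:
U = 112 (U = -7*(-16) = 112)
y = 0
Y(v) = √v (Y(v) = √(0 + v) = √v)
H(P, A) = -4 (H(P, A) = -2*(((2 + 0) - 5) + 5) = -2*((2 - 5) + 5) = -2*(-3 + 5) = -2*2 = -4)
q(K) = √3/K
H(-13, 18) + q(U) = -4 + √3/112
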